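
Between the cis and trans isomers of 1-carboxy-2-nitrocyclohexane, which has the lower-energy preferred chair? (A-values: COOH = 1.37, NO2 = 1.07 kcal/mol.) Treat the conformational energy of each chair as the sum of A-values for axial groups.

At 1,2 positions (parity opposite): cis → (a,e or e,a); trans → (e,e or a,a).
Best chair for cis: E = 1.07 kcal/mol; best chair for trans: E = 0.00 kcal/mol.
The trans isomer is lower by 1.07 kcal/mol.

trans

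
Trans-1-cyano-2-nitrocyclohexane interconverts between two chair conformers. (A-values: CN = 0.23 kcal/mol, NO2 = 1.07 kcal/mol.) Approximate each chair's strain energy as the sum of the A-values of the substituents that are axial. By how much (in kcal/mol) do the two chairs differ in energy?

C1 and C2 have opposite parity, so for the trans isomer the two substituents are e,e in one chair and a,a in the other.
Chair I (cyano axial, nitro axial): E = 1.30 kcal/mol.
Chair II (cyano equatorial, nitro equatorial): E = 0.00 kcal/mol.
ΔE = 1.30 − 0.00 = 1.30 kcal/mol; chair II is more stable.

1.30 kcal/mol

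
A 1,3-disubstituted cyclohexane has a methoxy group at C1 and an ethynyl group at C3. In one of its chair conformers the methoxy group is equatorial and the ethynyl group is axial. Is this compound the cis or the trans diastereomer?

trans

C1 and C3 have the same parity, so their axial bonds point in the same direction.
With same-parity carbons, two substituents on the same face are both axial or both equatorial; opposite faces give one of each.
Here the groups are equatorial/axial → opposite face → trans.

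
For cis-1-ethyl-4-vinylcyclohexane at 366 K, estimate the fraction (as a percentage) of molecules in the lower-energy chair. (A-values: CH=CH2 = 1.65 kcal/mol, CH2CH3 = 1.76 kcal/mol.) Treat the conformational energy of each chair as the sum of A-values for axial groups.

53.8%

C1 and C4 have opposite parity, so for the cis isomer the two substituents are one axial and one equatorial in each chair.
Chair I (vinyl axial, ethyl equatorial): E = 1.65 kcal/mol; chair II (vinyl equatorial, ethyl axial): E = 1.76 kcal/mol.
ΔG = 0.11 kcal/mol between the two chairs.
K = exp(ΔG/RT) with R = 1.987×10⁻³ kcal mol⁻¹ K⁻¹ and T = 366 K gives K ≈ 1.16.
Fraction in the lower-energy chair = K/(K+1) = 53.8%.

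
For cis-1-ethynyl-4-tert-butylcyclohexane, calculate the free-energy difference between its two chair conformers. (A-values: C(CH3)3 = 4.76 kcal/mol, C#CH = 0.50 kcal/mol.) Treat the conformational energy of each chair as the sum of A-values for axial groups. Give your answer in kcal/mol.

C1 and C4 have opposite parity, so for the cis isomer the two substituents are one axial and one equatorial in each chair.
Chair I (tert-butyl axial, ethynyl equatorial): E = 4.76 kcal/mol.
Chair II (tert-butyl equatorial, ethynyl axial): E = 0.50 kcal/mol.
ΔE = 4.76 − 0.50 = 4.26 kcal/mol; chair II is more stable.

4.26 kcal/mol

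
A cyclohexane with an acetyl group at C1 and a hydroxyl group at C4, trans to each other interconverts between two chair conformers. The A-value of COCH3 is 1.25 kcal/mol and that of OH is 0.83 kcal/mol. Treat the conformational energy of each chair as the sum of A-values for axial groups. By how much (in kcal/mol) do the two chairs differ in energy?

2.08 kcal/mol

C1 and C4 have opposite parity, so for the trans isomer the two substituents are e,e in one chair and a,a in the other.
Chair I (acetyl axial, hydroxyl axial): E = 2.08 kcal/mol.
Chair II (acetyl equatorial, hydroxyl equatorial): E = 0.00 kcal/mol.
ΔE = 2.08 − 0.00 = 2.08 kcal/mol; chair II is more stable.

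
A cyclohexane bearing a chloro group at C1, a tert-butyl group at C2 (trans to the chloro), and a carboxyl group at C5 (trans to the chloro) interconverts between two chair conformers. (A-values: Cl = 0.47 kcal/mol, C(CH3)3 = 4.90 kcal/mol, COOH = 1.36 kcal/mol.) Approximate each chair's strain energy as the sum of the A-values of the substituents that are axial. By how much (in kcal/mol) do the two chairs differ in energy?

4.01 kcal/mol

Chair I (chloro axial, tert-butyl axial, carboxyl equatorial): E = 5.37 kcal/mol.
Chair II (chloro equatorial, tert-butyl equatorial, carboxyl axial): E = 1.36 kcal/mol.
ΔE = 5.37 − 1.36 = 4.01 kcal/mol; chair II is more stable.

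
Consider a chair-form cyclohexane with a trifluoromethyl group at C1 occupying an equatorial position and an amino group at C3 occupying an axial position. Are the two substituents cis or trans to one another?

trans

C1 and C3 have the same parity, so their axial bonds point in the same direction.
With same-parity carbons, two substituents on the same face are both axial or both equatorial; opposite faces give one of each.
Here the groups are equatorial/axial → opposite face → trans.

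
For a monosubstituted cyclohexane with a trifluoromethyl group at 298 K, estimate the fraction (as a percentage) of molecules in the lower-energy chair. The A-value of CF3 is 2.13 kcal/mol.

One chair has the trifluoromethyl group axial (E = 2.13 kcal/mol) and the other has it equatorial (E = 0).
ΔG = 2.13 kcal/mol between the two chairs.
K = exp(ΔG/RT) with R = 1.987×10⁻³ kcal mol⁻¹ K⁻¹ and T = 298 K gives K ≈ 36.5.
Fraction in the lower-energy chair = K/(K+1) = 97.3%.

97.3%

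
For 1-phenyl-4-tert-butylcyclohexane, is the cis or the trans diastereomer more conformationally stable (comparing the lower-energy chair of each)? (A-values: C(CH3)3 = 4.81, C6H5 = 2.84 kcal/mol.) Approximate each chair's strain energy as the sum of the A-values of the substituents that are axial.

At 1,4 positions (parity opposite): cis → (a,e or e,a); trans → (e,e or a,a).
Best chair for cis: E = 2.84 kcal/mol; best chair for trans: E = 0.00 kcal/mol.
The trans isomer is lower by 2.84 kcal/mol.

trans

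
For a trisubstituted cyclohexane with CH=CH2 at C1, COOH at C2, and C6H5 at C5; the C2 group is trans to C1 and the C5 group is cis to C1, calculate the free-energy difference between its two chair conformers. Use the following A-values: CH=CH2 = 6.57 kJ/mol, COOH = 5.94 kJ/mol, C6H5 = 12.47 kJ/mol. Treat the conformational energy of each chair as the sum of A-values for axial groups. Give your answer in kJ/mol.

24.98 kJ/mol

Chair I (vinyl axial, carboxyl axial, phenyl axial): E = 24.98 kJ/mol.
Chair II (vinyl equatorial, carboxyl equatorial, phenyl equatorial): E = 0.00 kJ/mol.
ΔE = 24.98 − 0.00 = 24.98 kJ/mol; chair II is more stable.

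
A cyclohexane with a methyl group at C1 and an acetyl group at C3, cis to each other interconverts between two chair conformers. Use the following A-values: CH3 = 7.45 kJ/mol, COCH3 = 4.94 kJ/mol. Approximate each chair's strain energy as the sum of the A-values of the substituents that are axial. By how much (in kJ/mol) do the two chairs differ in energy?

C1 and C3 have the same parity, so for the cis isomer the two substituents are e,e in one chair and a,a in the other.
Chair I (methyl axial, acetyl axial): E = 12.39 kJ/mol.
Chair II (methyl equatorial, acetyl equatorial): E = 0.00 kJ/mol.
ΔE = 12.39 − 0.00 = 12.39 kJ/mol; chair II is more stable.

12.39 kJ/mol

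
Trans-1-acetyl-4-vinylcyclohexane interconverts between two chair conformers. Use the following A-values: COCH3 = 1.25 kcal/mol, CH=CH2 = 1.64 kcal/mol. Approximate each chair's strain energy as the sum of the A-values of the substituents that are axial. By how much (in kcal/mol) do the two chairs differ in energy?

C1 and C4 have opposite parity, so for the trans isomer the two substituents are e,e in one chair and a,a in the other.
Chair I (acetyl axial, vinyl axial): E = 2.89 kcal/mol.
Chair II (acetyl equatorial, vinyl equatorial): E = 0.00 kcal/mol.
ΔE = 2.89 − 0.00 = 2.89 kcal/mol; chair II is more stable.

2.89 kcal/mol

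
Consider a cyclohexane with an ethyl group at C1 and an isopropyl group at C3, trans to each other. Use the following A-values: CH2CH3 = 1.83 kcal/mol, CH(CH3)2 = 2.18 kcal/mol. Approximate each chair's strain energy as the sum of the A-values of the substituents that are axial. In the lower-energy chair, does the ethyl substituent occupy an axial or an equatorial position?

C1 and C3 have the same parity, so for the trans isomer the two substituents are one axial and one equatorial in each chair.
Chair I (ethyl axial, isopropyl equatorial): E = 1.83 kcal/mol.
Chair II (ethyl equatorial, isopropyl axial): E = 2.18 kcal/mol.
Chair I is the more stable (lower-energy) conformer, and in that chair the ethyl group is axial.

axial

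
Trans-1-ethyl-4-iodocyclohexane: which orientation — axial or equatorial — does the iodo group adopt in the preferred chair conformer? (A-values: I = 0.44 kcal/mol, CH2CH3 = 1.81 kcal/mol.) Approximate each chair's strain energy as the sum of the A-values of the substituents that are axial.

C1 and C4 have opposite parity, so for the trans isomer the two substituents are e,e in one chair and a,a in the other.
Chair I (iodo axial, ethyl axial): E = 2.25 kcal/mol.
Chair II (iodo equatorial, ethyl equatorial): E = 0.00 kcal/mol.
Chair II is the more stable (lower-energy) conformer, and in that chair the iodo group is equatorial.

equatorial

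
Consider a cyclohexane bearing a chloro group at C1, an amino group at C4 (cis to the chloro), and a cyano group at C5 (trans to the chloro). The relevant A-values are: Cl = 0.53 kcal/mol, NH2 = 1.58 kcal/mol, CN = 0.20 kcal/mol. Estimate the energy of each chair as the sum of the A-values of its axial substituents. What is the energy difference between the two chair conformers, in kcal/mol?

1.25 kcal/mol

Chair I (chloro axial, amino equatorial, cyano equatorial): E = 0.53 kcal/mol.
Chair II (chloro equatorial, amino axial, cyano axial): E = 1.78 kcal/mol.
ΔE = 1.78 − 0.53 = 1.25 kcal/mol; chair I is more stable.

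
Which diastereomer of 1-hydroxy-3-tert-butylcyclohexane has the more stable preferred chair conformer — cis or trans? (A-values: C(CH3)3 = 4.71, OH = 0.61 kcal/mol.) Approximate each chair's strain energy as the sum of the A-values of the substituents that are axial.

At 1,3 positions (parity same): cis → (e,e or a,a); trans → (a,e or e,a).
Best chair for cis: E = 0.00 kcal/mol; best chair for trans: E = 0.61 kcal/mol.
The cis isomer is lower by 0.61 kcal/mol.

cis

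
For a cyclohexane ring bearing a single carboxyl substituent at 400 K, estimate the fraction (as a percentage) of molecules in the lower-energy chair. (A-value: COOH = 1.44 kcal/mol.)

One chair has the carboxyl group axial (E = 1.44 kcal/mol) and the other has it equatorial (E = 0).
ΔG = 1.44 kcal/mol between the two chairs.
K = exp(ΔG/RT) with R = 1.987×10⁻³ kcal mol⁻¹ K⁻¹ and T = 400 K gives K ≈ 6.12.
Fraction in the lower-energy chair = K/(K+1) = 86.0%.

86.0%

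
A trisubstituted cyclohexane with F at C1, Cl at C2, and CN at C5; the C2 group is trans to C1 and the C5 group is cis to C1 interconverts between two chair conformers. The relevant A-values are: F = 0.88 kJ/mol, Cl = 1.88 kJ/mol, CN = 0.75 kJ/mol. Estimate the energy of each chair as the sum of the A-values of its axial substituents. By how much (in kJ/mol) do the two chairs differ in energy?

3.51 kJ/mol

Chair I (fluoro axial, chloro axial, cyano axial): E = 3.51 kJ/mol.
Chair II (fluoro equatorial, chloro equatorial, cyano equatorial): E = 0.00 kJ/mol.
ΔE = 3.51 − 0.00 = 3.51 kJ/mol; chair II is more stable.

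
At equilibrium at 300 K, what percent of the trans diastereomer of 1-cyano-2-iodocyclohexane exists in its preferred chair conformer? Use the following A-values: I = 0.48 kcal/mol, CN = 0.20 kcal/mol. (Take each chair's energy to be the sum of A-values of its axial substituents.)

C1 and C2 have opposite parity, so for the trans isomer the two substituents are e,e in one chair and a,a in the other.
Chair I (iodo axial, cyano axial): E = 0.68 kcal/mol; chair II (iodo equatorial, cyano equatorial): E = 0.00 kcal/mol.
ΔG = 0.68 kcal/mol between the two chairs.
K = exp(ΔG/RT) with R = 1.987×10⁻³ kcal mol⁻¹ K⁻¹ and T = 300 K gives K ≈ 3.13.
Fraction in the lower-energy chair = K/(K+1) = 75.8%.

75.8%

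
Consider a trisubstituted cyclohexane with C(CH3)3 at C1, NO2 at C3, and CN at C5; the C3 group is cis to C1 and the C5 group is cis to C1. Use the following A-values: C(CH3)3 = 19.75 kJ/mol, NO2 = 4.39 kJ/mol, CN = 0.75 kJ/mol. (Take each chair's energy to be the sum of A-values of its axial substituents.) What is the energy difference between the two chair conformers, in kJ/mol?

Chair I (tert-butyl axial, nitro axial, cyano axial): E = 24.89 kJ/mol.
Chair II (tert-butyl equatorial, nitro equatorial, cyano equatorial): E = 0.00 kJ/mol.
ΔE = 24.89 − 0.00 = 24.89 kJ/mol; chair II is more stable.

24.89 kJ/mol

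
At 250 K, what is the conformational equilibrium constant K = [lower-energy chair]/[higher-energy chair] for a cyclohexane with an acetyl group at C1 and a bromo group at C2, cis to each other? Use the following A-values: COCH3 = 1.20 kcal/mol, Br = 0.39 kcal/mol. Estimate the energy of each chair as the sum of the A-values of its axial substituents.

K ≈ 5.11

C1 and C2 have opposite parity, so for the cis isomer the two substituents are one axial and one equatorial in each chair.
Chair I (acetyl axial, bromo equatorial): E = 1.20 kcal/mol; chair II (acetyl equatorial, bromo axial): E = 0.39 kcal/mol.
ΔG = 0.81 kcal/mol between the two chairs.
K = exp(ΔG/RT) with R = 1.987×10⁻³ kcal mol⁻¹ K⁻¹ and T = 250 K gives K ≈ 5.11.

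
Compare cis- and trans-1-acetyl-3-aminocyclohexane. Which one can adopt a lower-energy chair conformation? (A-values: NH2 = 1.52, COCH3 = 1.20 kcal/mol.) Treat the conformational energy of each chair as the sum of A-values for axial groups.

cis

At 1,3 positions (parity same): cis → (e,e or a,a); trans → (a,e or e,a).
Best chair for cis: E = 0.00 kcal/mol; best chair for trans: E = 1.20 kcal/mol.
The cis isomer is lower by 1.20 kcal/mol.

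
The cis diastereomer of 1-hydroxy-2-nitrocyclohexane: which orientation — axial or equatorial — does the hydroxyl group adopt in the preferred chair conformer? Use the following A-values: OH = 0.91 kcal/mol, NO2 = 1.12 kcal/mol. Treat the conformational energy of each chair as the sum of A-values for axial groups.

axial

C1 and C2 have opposite parity, so for the cis isomer the two substituents are one axial and one equatorial in each chair.
Chair I (hydroxyl axial, nitro equatorial): E = 0.91 kcal/mol.
Chair II (hydroxyl equatorial, nitro axial): E = 1.12 kcal/mol.
Chair I is the more stable (lower-energy) conformer, and in that chair the hydroxyl group is axial.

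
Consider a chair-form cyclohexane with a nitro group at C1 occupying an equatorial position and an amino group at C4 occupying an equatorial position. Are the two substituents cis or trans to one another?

trans

C1 and C4 have opposite parity, so their axial bonds point in opposite directions.
With opposite-parity carbons, two substituents on the same face are one axial and one equatorial; opposite faces give both axial or both equatorial.
Here the groups are equatorial/equatorial → opposite face → trans.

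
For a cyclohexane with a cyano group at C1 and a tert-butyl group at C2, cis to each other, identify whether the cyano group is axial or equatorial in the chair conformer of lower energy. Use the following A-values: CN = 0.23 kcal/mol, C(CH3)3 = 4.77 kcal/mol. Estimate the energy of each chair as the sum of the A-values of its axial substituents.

C1 and C2 have opposite parity, so for the cis isomer the two substituents are one axial and one equatorial in each chair.
Chair I (cyano axial, tert-butyl equatorial): E = 0.23 kcal/mol.
Chair II (cyano equatorial, tert-butyl axial): E = 4.77 kcal/mol.
Chair I is the more stable (lower-energy) conformer, and in that chair the cyano group is axial.

axial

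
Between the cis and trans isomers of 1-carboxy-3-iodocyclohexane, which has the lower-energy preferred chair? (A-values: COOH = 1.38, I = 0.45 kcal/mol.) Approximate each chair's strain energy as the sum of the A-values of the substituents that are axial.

At 1,3 positions (parity same): cis → (e,e or a,a); trans → (a,e or e,a).
Best chair for cis: E = 0.00 kcal/mol; best chair for trans: E = 0.45 kcal/mol.
The cis isomer is lower by 0.45 kcal/mol.

cis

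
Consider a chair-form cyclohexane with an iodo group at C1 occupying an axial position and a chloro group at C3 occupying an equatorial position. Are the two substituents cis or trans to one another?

trans

C1 and C3 have the same parity, so their axial bonds point in the same direction.
With same-parity carbons, two substituents on the same face are both axial or both equatorial; opposite faces give one of each.
Here the groups are axial/equatorial → opposite face → trans.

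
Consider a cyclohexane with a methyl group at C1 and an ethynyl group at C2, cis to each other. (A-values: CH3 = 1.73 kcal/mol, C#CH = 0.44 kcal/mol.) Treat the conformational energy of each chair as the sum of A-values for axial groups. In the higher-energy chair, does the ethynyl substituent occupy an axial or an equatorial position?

equatorial

C1 and C2 have opposite parity, so for the cis isomer the two substituents are one axial and one equatorial in each chair.
Chair I (methyl axial, ethynyl equatorial): E = 1.73 kcal/mol.
Chair II (methyl equatorial, ethynyl axial): E = 0.44 kcal/mol.
Chair I is the less stable (higher-energy) conformer, and in that chair the ethynyl group is equatorial.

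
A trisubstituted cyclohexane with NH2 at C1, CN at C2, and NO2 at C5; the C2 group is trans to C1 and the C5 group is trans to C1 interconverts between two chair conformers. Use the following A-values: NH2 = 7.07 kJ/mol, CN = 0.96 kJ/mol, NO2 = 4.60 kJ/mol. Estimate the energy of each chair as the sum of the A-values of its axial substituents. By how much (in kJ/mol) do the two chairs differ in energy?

3.43 kJ/mol

Chair I (amino axial, cyano axial, nitro equatorial): E = 8.03 kJ/mol.
Chair II (amino equatorial, cyano equatorial, nitro axial): E = 4.60 kJ/mol.
ΔE = 8.03 − 4.60 = 3.43 kJ/mol; chair II is more stable.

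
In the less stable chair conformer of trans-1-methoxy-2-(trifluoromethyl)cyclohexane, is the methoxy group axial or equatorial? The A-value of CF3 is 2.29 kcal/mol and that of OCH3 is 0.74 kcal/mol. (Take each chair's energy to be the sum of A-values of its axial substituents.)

axial

C1 and C2 have opposite parity, so for the trans isomer the two substituents are e,e in one chair and a,a in the other.
Chair I (trifluoromethyl axial, methoxy axial): E = 3.03 kcal/mol.
Chair II (trifluoromethyl equatorial, methoxy equatorial): E = 0.00 kcal/mol.
Chair I is the less stable (higher-energy) conformer, and in that chair the methoxy group is axial.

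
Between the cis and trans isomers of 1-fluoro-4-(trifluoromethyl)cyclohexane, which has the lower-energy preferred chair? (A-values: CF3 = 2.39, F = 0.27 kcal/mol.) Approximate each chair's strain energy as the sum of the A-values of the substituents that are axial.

trans

At 1,4 positions (parity opposite): cis → (a,e or e,a); trans → (e,e or a,a).
Best chair for cis: E = 0.27 kcal/mol; best chair for trans: E = 0.00 kcal/mol.
The trans isomer is lower by 0.27 kcal/mol.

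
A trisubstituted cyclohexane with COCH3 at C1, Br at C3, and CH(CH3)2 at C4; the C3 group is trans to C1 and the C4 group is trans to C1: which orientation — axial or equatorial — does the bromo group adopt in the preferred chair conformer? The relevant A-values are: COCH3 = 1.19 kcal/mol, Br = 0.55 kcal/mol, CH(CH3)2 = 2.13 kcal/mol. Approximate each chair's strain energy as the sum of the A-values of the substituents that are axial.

Chair I (acetyl axial, bromo equatorial, isopropyl axial): E = 3.32 kcal/mol.
Chair II (acetyl equatorial, bromo axial, isopropyl equatorial): E = 0.55 kcal/mol.
Chair II is the more stable (lower-energy) conformer, and in that chair the bromo group is axial.

axial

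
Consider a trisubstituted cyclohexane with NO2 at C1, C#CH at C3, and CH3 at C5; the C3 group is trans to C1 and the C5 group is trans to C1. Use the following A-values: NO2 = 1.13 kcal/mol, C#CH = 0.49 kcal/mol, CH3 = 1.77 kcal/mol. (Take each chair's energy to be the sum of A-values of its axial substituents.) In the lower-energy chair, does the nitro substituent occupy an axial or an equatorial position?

axial

Chair I (nitro axial, ethynyl equatorial, methyl equatorial): E = 1.13 kcal/mol.
Chair II (nitro equatorial, ethynyl axial, methyl axial): E = 2.26 kcal/mol.
Chair I is the more stable (lower-energy) conformer, and in that chair the nitro group is axial.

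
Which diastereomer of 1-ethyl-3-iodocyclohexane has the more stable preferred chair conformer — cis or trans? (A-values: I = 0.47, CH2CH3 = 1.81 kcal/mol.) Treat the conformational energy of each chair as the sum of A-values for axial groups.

cis

At 1,3 positions (parity same): cis → (e,e or a,a); trans → (a,e or e,a).
Best chair for cis: E = 0.00 kcal/mol; best chair for trans: E = 0.47 kcal/mol.
The cis isomer is lower by 0.47 kcal/mol.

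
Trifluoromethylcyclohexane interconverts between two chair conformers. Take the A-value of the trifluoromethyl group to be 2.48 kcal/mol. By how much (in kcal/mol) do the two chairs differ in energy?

A monosubstituted cyclohexane has one chair with the trifluoromethyl group axial (E = A = 2.48 kcal/mol) and one with it equatorial (E = 0).
ΔE = 2.48 − 0 = 2.48 kcal/mol.

2.48 kcal/mol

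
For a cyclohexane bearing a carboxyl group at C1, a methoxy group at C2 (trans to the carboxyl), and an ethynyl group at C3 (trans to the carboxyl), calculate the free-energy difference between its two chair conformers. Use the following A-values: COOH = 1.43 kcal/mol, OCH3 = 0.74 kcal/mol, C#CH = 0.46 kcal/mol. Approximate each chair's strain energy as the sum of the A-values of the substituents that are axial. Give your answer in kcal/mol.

1.71 kcal/mol

Chair I (carboxyl axial, methoxy axial, ethynyl equatorial): E = 2.17 kcal/mol.
Chair II (carboxyl equatorial, methoxy equatorial, ethynyl axial): E = 0.46 kcal/mol.
ΔE = 2.17 − 0.46 = 1.71 kcal/mol; chair II is more stable.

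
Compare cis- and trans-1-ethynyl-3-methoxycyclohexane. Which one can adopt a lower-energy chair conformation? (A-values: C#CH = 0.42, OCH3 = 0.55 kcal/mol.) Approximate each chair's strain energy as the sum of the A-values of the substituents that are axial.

At 1,3 positions (parity same): cis → (e,e or a,a); trans → (a,e or e,a).
Best chair for cis: E = 0.00 kcal/mol; best chair for trans: E = 0.42 kcal/mol.
The cis isomer is lower by 0.42 kcal/mol.

cis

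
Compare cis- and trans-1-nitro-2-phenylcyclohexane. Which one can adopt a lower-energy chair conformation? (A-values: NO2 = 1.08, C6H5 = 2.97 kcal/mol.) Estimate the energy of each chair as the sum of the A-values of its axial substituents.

trans

At 1,2 positions (parity opposite): cis → (a,e or e,a); trans → (e,e or a,a).
Best chair for cis: E = 1.08 kcal/mol; best chair for trans: E = 0.00 kcal/mol.
The trans isomer is lower by 1.08 kcal/mol.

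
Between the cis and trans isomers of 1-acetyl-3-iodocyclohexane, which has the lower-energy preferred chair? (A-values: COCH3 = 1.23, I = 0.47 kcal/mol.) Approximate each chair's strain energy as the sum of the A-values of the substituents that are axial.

cis

At 1,3 positions (parity same): cis → (e,e or a,a); trans → (a,e or e,a).
Best chair for cis: E = 0.00 kcal/mol; best chair for trans: E = 0.47 kcal/mol.
The cis isomer is lower by 0.47 kcal/mol.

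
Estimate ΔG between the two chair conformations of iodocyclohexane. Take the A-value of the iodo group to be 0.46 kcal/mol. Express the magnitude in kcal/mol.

A monosubstituted cyclohexane has one chair with the iodo group axial (E = A = 0.46 kcal/mol) and one with it equatorial (E = 0).
ΔE = 0.46 − 0 = 0.46 kcal/mol.

0.46 kcal/mol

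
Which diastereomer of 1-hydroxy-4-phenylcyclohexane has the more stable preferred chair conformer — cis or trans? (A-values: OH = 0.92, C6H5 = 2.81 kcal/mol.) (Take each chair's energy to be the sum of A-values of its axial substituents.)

trans

At 1,4 positions (parity opposite): cis → (a,e or e,a); trans → (e,e or a,a).
Best chair for cis: E = 0.92 kcal/mol; best chair for trans: E = 0.00 kcal/mol.
The trans isomer is lower by 0.92 kcal/mol.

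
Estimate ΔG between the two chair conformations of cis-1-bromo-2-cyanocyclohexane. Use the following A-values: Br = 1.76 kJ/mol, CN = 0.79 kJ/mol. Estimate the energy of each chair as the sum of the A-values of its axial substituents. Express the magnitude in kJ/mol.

C1 and C2 have opposite parity, so for the cis isomer the two substituents are one axial and one equatorial in each chair.
Chair I (bromo axial, cyano equatorial): E = 1.76 kJ/mol.
Chair II (bromo equatorial, cyano axial): E = 0.79 kJ/mol.
ΔE = 1.76 − 0.79 = 0.97 kJ/mol; chair II is more stable.

0.97 kJ/mol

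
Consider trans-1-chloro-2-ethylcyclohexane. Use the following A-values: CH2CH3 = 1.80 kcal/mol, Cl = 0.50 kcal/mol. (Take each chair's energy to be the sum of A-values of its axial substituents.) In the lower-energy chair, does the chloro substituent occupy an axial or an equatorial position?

C1 and C2 have opposite parity, so for the trans isomer the two substituents are e,e in one chair and a,a in the other.
Chair I (ethyl axial, chloro axial): E = 2.30 kcal/mol.
Chair II (ethyl equatorial, chloro equatorial): E = 0.00 kcal/mol.
Chair II is the more stable (lower-energy) conformer, and in that chair the chloro group is equatorial.

equatorial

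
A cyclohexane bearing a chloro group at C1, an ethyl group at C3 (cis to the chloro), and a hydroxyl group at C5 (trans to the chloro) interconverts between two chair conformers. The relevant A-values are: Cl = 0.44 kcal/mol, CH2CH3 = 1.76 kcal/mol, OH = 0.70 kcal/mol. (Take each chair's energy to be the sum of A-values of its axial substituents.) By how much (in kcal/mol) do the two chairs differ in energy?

1.50 kcal/mol

Chair I (chloro axial, ethyl axial, hydroxyl equatorial): E = 2.20 kcal/mol.
Chair II (chloro equatorial, ethyl equatorial, hydroxyl axial): E = 0.70 kcal/mol.
ΔE = 2.20 − 0.70 = 1.50 kcal/mol; chair II is more stable.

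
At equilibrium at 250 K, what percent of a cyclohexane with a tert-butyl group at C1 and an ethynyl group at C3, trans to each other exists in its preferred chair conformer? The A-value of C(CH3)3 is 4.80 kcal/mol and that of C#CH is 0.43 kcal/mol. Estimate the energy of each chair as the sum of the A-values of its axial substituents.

C1 and C3 have the same parity, so for the trans isomer the two substituents are one axial and one equatorial in each chair.
Chair I (tert-butyl axial, ethynyl equatorial): E = 4.80 kcal/mol; chair II (tert-butyl equatorial, ethynyl axial): E = 0.43 kcal/mol.
ΔG = 4.37 kcal/mol between the two chairs.
K = exp(ΔG/RT) with R = 1.987×10⁻³ kcal mol⁻¹ K⁻¹ and T = 250 K gives K ≈ 6.62e+03.
Fraction in the lower-energy chair = K/(K+1) = 100.0%.

100.0%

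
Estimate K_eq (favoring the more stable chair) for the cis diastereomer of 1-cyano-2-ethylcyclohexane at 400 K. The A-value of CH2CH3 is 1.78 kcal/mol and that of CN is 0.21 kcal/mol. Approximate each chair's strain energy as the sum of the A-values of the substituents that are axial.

K ≈ 7.21

C1 and C2 have opposite parity, so for the cis isomer the two substituents are one axial and one equatorial in each chair.
Chair I (ethyl axial, cyano equatorial): E = 1.78 kcal/mol; chair II (ethyl equatorial, cyano axial): E = 0.21 kcal/mol.
ΔG = 1.57 kcal/mol between the two chairs.
K = exp(ΔG/RT) with R = 1.987×10⁻³ kcal mol⁻¹ K⁻¹ and T = 400 K gives K ≈ 7.21.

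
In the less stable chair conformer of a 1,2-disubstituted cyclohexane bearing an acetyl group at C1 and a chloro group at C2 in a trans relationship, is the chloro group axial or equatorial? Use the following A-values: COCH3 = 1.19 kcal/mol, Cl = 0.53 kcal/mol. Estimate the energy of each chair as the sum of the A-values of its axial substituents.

C1 and C2 have opposite parity, so for the trans isomer the two substituents are e,e in one chair and a,a in the other.
Chair I (acetyl axial, chloro axial): E = 1.72 kcal/mol.
Chair II (acetyl equatorial, chloro equatorial): E = 0.00 kcal/mol.
Chair I is the less stable (higher-energy) conformer, and in that chair the chloro group is axial.

axial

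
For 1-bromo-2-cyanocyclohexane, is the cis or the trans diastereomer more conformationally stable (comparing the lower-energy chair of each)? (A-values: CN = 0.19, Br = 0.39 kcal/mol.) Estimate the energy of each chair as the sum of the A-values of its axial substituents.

At 1,2 positions (parity opposite): cis → (a,e or e,a); trans → (e,e or a,a).
Best chair for cis: E = 0.19 kcal/mol; best chair for trans: E = 0.00 kcal/mol.
The trans isomer is lower by 0.19 kcal/mol.

trans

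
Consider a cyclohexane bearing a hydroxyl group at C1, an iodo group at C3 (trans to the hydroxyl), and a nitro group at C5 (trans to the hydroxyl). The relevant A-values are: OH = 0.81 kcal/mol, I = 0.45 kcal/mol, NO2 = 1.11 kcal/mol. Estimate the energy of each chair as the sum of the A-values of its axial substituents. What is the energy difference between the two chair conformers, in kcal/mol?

Chair I (hydroxyl axial, iodo equatorial, nitro equatorial): E = 0.81 kcal/mol.
Chair II (hydroxyl equatorial, iodo axial, nitro axial): E = 1.56 kcal/mol.
ΔE = 1.56 − 0.81 = 0.75 kcal/mol; chair I is more stable.

0.75 kcal/mol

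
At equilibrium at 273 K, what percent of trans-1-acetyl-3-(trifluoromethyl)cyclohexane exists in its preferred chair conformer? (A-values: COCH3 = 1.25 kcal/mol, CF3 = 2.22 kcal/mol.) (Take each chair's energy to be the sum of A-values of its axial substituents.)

85.7%

C1 and C3 have the same parity, so for the trans isomer the two substituents are one axial and one equatorial in each chair.
Chair I (acetyl axial, trifluoromethyl equatorial): E = 1.25 kcal/mol; chair II (acetyl equatorial, trifluoromethyl axial): E = 2.22 kcal/mol.
ΔG = 0.97 kcal/mol between the two chairs.
K = exp(ΔG/RT) with R = 1.987×10⁻³ kcal mol⁻¹ K⁻¹ and T = 273 K gives K ≈ 5.98.
Fraction in the lower-energy chair = K/(K+1) = 85.7%.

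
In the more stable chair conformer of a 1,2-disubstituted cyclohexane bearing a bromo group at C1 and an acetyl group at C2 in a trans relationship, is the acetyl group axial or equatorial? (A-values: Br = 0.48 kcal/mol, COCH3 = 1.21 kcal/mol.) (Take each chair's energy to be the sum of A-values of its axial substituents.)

C1 and C2 have opposite parity, so for the trans isomer the two substituents are e,e in one chair and a,a in the other.
Chair I (bromo axial, acetyl axial): E = 1.69 kcal/mol.
Chair II (bromo equatorial, acetyl equatorial): E = 0.00 kcal/mol.
Chair II is the more stable (lower-energy) conformer, and in that chair the acetyl group is equatorial.

equatorial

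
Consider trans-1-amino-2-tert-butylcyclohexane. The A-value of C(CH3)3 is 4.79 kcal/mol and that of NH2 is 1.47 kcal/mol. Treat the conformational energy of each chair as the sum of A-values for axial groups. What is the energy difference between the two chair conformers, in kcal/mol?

6.26 kcal/mol

C1 and C2 have opposite parity, so for the trans isomer the two substituents are e,e in one chair and a,a in the other.
Chair I (tert-butyl axial, amino axial): E = 6.26 kcal/mol.
Chair II (tert-butyl equatorial, amino equatorial): E = 0.00 kcal/mol.
ΔE = 6.26 − 0.00 = 6.26 kcal/mol; chair II is more stable.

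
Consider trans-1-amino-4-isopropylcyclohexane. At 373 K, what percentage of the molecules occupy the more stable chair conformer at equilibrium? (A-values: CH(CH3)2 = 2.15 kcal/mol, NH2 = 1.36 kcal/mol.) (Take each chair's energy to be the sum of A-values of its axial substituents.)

C1 and C4 have opposite parity, so for the trans isomer the two substituents are e,e in one chair and a,a in the other.
Chair I (isopropyl axial, amino axial): E = 3.51 kcal/mol; chair II (isopropyl equatorial, amino equatorial): E = 0.00 kcal/mol.
ΔG = 3.51 kcal/mol between the two chairs.
K = exp(ΔG/RT) with R = 1.987×10⁻³ kcal mol⁻¹ K⁻¹ and T = 373 K gives K ≈ 114.
Fraction in the lower-energy chair = K/(K+1) = 99.1%.

99.1%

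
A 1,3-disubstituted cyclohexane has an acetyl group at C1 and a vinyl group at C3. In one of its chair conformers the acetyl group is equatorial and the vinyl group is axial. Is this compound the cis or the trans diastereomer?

trans

C1 and C3 have the same parity, so their axial bonds point in the same direction.
With same-parity carbons, two substituents on the same face are both axial or both equatorial; opposite faces give one of each.
Here the groups are equatorial/axial → opposite face → trans.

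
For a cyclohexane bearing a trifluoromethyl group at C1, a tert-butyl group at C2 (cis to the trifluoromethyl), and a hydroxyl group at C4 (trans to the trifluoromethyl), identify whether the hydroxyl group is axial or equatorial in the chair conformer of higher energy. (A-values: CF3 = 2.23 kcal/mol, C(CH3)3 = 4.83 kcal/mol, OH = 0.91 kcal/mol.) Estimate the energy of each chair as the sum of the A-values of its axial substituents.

Chair I (trifluoromethyl axial, tert-butyl equatorial, hydroxyl axial): E = 3.14 kcal/mol.
Chair II (trifluoromethyl equatorial, tert-butyl axial, hydroxyl equatorial): E = 4.83 kcal/mol.
Chair II is the less stable (higher-energy) conformer, and in that chair the hydroxyl group is equatorial.

equatorial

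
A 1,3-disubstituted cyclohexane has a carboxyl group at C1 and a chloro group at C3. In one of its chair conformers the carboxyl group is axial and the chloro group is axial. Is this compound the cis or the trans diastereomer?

C1 and C3 have the same parity, so their axial bonds point in the same direction.
With same-parity carbons, two substituents on the same face are both axial or both equatorial; opposite faces give one of each.
Here the groups are axial/axial → same face → cis.

cis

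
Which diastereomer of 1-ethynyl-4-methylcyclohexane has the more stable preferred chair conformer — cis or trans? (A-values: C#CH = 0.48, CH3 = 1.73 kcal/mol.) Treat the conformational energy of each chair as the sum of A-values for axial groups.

trans

At 1,4 positions (parity opposite): cis → (a,e or e,a); trans → (e,e or a,a).
Best chair for cis: E = 0.48 kcal/mol; best chair for trans: E = 0.00 kcal/mol.
The trans isomer is lower by 0.48 kcal/mol.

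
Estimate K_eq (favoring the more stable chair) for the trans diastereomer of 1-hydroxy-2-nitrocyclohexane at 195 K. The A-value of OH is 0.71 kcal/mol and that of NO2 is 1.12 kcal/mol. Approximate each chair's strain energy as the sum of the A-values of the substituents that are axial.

C1 and C2 have opposite parity, so for the trans isomer the two substituents are e,e in one chair and a,a in the other.
Chair I (hydroxyl axial, nitro axial): E = 1.83 kcal/mol; chair II (hydroxyl equatorial, nitro equatorial): E = 0.00 kcal/mol.
ΔG = 1.83 kcal/mol between the two chairs.
K = exp(ΔG/RT) with R = 1.987×10⁻³ kcal mol⁻¹ K⁻¹ and T = 195 K gives K ≈ 113.

K ≈ 113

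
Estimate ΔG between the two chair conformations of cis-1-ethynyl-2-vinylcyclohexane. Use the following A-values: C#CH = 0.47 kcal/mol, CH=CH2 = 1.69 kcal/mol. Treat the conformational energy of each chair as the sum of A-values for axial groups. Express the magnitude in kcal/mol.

1.22 kcal/mol

C1 and C2 have opposite parity, so for the cis isomer the two substituents are one axial and one equatorial in each chair.
Chair I (ethynyl axial, vinyl equatorial): E = 0.47 kcal/mol.
Chair II (ethynyl equatorial, vinyl axial): E = 1.69 kcal/mol.
ΔE = 1.69 − 0.47 = 1.22 kcal/mol; chair I is more stable.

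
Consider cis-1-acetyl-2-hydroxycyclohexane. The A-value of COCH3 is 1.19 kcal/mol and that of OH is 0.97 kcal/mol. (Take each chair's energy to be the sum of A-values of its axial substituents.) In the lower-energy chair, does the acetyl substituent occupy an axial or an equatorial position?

C1 and C2 have opposite parity, so for the cis isomer the two substituents are one axial and one equatorial in each chair.
Chair I (acetyl axial, hydroxyl equatorial): E = 1.19 kcal/mol.
Chair II (acetyl equatorial, hydroxyl axial): E = 0.97 kcal/mol.
Chair II is the more stable (lower-energy) conformer, and in that chair the acetyl group is equatorial.

equatorial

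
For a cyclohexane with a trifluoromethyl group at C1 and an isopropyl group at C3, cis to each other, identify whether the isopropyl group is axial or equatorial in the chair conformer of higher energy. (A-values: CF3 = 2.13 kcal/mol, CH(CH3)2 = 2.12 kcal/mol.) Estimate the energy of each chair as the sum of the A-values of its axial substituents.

axial

C1 and C3 have the same parity, so for the cis isomer the two substituents are e,e in one chair and a,a in the other.
Chair I (trifluoromethyl axial, isopropyl axial): E = 4.25 kcal/mol.
Chair II (trifluoromethyl equatorial, isopropyl equatorial): E = 0.00 kcal/mol.
Chair I is the less stable (higher-energy) conformer, and in that chair the isopropyl group is axial.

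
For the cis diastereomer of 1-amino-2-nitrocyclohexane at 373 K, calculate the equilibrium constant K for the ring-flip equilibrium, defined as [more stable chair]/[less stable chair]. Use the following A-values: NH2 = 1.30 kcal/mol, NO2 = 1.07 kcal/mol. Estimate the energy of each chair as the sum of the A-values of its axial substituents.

K ≈ 1.36

C1 and C2 have opposite parity, so for the cis isomer the two substituents are one axial and one equatorial in each chair.
Chair I (amino axial, nitro equatorial): E = 1.30 kcal/mol; chair II (amino equatorial, nitro axial): E = 1.07 kcal/mol.
ΔG = 0.23 kcal/mol between the two chairs.
K = exp(ΔG/RT) with R = 1.987×10⁻³ kcal mol⁻¹ K⁻¹ and T = 373 K gives K ≈ 1.36.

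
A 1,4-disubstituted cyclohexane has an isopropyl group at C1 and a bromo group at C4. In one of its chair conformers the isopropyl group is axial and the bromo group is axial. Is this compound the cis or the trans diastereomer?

C1 and C4 have opposite parity, so their axial bonds point in opposite directions.
With opposite-parity carbons, two substituents on the same face are one axial and one equatorial; opposite faces give both axial or both equatorial.
Here the groups are axial/axial → opposite face → trans.

trans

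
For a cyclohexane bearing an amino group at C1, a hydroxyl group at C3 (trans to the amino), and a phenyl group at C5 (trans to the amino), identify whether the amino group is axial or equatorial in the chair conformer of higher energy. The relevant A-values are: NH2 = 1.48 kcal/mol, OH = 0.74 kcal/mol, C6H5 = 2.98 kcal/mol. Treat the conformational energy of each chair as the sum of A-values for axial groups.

equatorial

Chair I (amino axial, hydroxyl equatorial, phenyl equatorial): E = 1.48 kcal/mol.
Chair II (amino equatorial, hydroxyl axial, phenyl axial): E = 3.72 kcal/mol.
Chair II is the less stable (higher-energy) conformer, and in that chair the amino group is equatorial.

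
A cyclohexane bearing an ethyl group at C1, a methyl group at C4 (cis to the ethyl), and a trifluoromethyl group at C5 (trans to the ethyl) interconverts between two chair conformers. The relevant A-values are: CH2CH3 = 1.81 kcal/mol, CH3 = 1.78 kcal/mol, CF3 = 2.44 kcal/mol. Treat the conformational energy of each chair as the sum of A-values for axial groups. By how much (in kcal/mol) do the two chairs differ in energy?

Chair I (ethyl axial, methyl equatorial, trifluoromethyl equatorial): E = 1.81 kcal/mol.
Chair II (ethyl equatorial, methyl axial, trifluoromethyl axial): E = 4.22 kcal/mol.
ΔE = 4.22 − 1.81 = 2.41 kcal/mol; chair I is more stable.

2.41 kcal/mol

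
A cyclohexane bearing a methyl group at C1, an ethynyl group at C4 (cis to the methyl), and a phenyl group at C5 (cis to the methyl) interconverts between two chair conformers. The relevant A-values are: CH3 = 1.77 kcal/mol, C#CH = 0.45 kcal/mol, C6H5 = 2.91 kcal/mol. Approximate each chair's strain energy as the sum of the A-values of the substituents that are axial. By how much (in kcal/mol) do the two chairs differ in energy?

Chair I (methyl axial, ethynyl equatorial, phenyl axial): E = 4.68 kcal/mol.
Chair II (methyl equatorial, ethynyl axial, phenyl equatorial): E = 0.45 kcal/mol.
ΔE = 4.68 − 0.45 = 4.23 kcal/mol; chair II is more stable.

4.23 kcal/mol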